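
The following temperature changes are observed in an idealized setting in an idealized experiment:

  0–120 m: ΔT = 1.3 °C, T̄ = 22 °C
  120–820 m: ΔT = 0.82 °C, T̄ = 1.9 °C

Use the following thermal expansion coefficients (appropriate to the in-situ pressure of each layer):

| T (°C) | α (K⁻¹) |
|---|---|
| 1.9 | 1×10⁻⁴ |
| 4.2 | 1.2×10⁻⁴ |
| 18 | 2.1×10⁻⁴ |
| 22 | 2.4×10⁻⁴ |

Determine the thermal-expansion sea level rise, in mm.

94.8 mm of thermosteric rise

Layer 1 at 22 °C → α = 2.4×10⁻⁴ K⁻¹
Layer 2 at 1.9 °C → α = 1×10⁻⁴ K⁻¹
Layer 1: 2.4×10⁻⁴ × 1.3 × 120 = 0.03744 m
120–820 m: 1×10⁻⁴ × 0.82 × 700 = 0.05740 m
Δh = 0.03744 + 0.05740 = 0.09484 m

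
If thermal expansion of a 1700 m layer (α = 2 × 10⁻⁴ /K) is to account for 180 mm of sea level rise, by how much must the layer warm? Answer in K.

ΔT = Δh/(αH) = 0.18 / (2×10⁻⁴ × 1700) ≈ 0.5294 K

ΔT ≈ 0.53 K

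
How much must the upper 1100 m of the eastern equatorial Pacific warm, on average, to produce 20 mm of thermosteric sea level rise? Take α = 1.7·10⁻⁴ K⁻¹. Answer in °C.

ΔT ≈ 0.107 °C

ΔT = Δh/(αH) = 0.02 / (1.7×10⁻⁴ × 1100) ≈ 0.1070 °C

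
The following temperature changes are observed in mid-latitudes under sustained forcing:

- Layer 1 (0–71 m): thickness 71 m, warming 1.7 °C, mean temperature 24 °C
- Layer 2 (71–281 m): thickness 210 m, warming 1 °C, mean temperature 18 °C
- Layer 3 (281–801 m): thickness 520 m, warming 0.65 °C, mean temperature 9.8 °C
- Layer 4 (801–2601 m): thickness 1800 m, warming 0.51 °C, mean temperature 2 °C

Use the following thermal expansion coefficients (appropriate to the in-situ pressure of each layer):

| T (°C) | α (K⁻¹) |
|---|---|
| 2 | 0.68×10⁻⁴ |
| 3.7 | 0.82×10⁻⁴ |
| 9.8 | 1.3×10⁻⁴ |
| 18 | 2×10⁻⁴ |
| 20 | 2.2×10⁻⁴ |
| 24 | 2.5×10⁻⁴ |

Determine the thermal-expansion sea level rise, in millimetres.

about 179 mm

Layer 1 at 24 °C → α = 2.5×10⁻⁴ K⁻¹
Layer 2 at 18 °C → α = 2×10⁻⁴ K⁻¹
Layer 3 at 9.8 °C → α = 1.3×10⁻⁴ K⁻¹
Layer 4 at 2 °C → α = 0.68×10⁻⁴ K⁻¹
0–71 m: 1.7 × 2.5×10⁻⁴ × 71 = 0.030175 m
2×10⁻⁴ × 210 × 1 = 0.04200 m
281–801 m: 1.3×10⁻⁴ × 0.65 × 520 = 0.04394 m
0.51 × 0.68×10⁻⁴ × 1800 = 0.062424 m
Δh = 0.030175 + 0.04200 + 0.04394 + 0.062424 = 0.178539 m ≈ 179 mm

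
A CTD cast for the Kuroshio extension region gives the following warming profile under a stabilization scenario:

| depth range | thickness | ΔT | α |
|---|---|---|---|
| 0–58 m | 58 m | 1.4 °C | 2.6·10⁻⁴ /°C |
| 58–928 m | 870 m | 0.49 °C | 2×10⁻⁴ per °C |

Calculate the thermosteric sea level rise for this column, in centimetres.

0–58 m: 58 × 1.4 × 2.6×10⁻⁴ = 0.021112 m
2×10⁻⁴ × 870 × 0.49 = 0.08526 m
Δh = 0.021112 + 0.08526 = 0.106372 m ≈ 11 cm

Δh ≈ 11 cm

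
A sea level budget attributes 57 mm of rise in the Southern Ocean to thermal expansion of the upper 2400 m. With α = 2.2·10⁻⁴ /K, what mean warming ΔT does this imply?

ΔT = Δh/(αH) = 0.057 / (2.2×10⁻⁴ × 2400) ≈ 0.1080 K

about 0.108 K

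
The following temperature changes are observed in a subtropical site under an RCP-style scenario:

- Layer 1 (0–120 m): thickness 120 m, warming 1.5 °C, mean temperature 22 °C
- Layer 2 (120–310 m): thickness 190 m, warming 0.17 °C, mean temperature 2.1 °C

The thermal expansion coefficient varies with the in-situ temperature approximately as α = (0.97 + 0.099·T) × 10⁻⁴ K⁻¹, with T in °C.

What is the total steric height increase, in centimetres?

about 6.05 cm

Layer 1: α = (0.97 + 0.099×22)×10⁻⁴ = 3.148×10⁻⁴ K⁻¹
Layer 2: α = (0.97 + 0.099×2.1)×10⁻⁴ = 1.1779×10⁻⁴ K⁻¹
0–120 m: 1.5 × 3.148×10⁻⁴ × 120 = 0.056664 m
Layer 2: 1.1779×10⁻⁴ × 0.17 × 190 = 0.003804617 m
Δh = 0.056664 + 0.003804617 = 0.060468617 m ≈ 6.05 cm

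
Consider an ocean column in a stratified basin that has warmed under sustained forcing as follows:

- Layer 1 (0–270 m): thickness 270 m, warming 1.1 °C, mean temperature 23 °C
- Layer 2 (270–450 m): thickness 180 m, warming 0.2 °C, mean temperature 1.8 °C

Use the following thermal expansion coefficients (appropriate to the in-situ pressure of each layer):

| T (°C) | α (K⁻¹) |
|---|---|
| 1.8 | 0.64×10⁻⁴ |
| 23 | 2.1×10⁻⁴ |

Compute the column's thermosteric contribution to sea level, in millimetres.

Layer 1 at 23 °C → α = 2.1×10⁻⁴ K⁻¹
Layer 2 at 1.8 °C → α = 0.64×10⁻⁴ K⁻¹
1.1 × 270 × 2.1×10⁻⁴ = 0.06237 m
Layer 2: 0.64×10⁻⁴ × 0.2 × 180 = 0.002304 m
Δh = 0.06237 + 0.002304 = 0.064674 m

about 64.7 mm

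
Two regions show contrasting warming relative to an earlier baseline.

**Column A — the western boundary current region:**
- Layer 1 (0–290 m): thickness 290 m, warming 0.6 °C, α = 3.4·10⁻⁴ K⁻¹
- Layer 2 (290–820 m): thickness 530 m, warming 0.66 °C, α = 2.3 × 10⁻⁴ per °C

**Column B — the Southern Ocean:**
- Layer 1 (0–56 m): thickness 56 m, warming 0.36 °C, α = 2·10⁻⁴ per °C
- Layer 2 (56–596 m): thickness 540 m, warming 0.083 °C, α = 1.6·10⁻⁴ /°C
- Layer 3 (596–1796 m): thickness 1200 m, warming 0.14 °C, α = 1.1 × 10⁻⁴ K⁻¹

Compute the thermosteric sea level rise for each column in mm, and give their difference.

A: 140 mm; B: 29.7 mm; difference 110 mm

A 290 × 3.4×10⁻⁴ × 0.6 = 0.05916 m
A 0.66 × 2.3×10⁻⁴ × 530 = 0.080454 m
A total: 0.139614 m
B Layer 1: 2×10⁻⁴ × 56 × 0.36 = 0.004032 m
B 56–596 m: 1.6×10⁻⁴ × 540 × 0.083 = 0.0071712 m
B 596–1796 m: 0.14 × 1200 × 1.1×10⁻⁴ = 0.01848 m
B total: 0.0296832 m
Difference: 0.139614 − 0.0296832 = 0.1099308 m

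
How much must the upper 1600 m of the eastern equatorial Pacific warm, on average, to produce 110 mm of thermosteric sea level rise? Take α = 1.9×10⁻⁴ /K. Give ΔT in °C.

about 0.362 °C

ΔT = Δh/(αH) = 0.11 / (1.9×10⁻⁴ × 1600) ≈ 0.3618 °C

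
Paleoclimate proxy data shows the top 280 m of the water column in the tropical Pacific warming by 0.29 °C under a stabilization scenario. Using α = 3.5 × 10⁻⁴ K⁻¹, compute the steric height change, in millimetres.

28.4 mm

Δh = αΔT·H = 3.5×10⁻⁴ × 0.29 × 280 = 0.02842 m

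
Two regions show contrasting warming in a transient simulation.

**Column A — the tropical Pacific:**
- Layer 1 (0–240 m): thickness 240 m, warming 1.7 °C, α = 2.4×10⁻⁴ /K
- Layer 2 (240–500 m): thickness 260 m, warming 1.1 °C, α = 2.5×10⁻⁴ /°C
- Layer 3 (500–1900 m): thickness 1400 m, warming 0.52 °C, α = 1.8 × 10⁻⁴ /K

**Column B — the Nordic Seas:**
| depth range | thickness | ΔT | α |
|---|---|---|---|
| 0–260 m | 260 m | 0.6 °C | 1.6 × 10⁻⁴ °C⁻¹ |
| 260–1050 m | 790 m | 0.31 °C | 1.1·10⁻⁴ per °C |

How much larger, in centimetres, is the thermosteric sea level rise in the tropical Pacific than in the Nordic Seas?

24.9 cm larger

A Layer 1: 240 × 2.4×10⁻⁴ × 1.7 = 0.09792 m
A 240–500 m: 1.1 × 2.5×10⁻⁴ × 260 = 0.07150 m
A 1400 × 1.8×10⁻⁴ × 0.52 = 0.13104 m
A total: 0.30046 m
B 0–260 m: 1.6×10⁻⁴ × 0.6 × 260 = 0.02496 m
B 790 × 0.31 × 1.1×10⁻⁴ = 0.026939 m
B total: 0.051899 m
Difference: 0.30046 − 0.051899 = 0.248561 m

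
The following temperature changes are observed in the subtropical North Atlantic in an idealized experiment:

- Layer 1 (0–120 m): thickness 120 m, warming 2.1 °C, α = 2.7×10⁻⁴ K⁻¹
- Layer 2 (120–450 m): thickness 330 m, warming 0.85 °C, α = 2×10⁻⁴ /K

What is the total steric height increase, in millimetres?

124 mm of thermosteric rise

2.7×10⁻⁴ × 2.1 × 120 = 0.06804 m
Layer 2: 2×10⁻⁴ × 330 × 0.85 = 0.05610 m
Δh = 0.06804 + 0.05610 = 0.12414 m ≈ 124 mm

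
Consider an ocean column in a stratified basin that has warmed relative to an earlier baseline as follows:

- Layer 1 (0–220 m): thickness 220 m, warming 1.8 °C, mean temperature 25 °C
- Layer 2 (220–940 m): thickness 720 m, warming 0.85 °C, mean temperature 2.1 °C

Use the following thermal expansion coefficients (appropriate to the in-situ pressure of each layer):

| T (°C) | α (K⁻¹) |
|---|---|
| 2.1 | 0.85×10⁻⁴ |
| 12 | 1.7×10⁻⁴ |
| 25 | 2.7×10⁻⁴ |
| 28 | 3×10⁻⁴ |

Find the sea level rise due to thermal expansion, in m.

Layer 1 at 25 °C → α = 2.7×10⁻⁴ K⁻¹
Layer 2 at 2.1 °C → α = 0.85×10⁻⁴ K⁻¹
0–220 m: 2.7×10⁻⁴ × 220 × 1.8 = 0.10692 m
0.85×10⁻⁴ × 0.85 × 720 = 0.05202 m
Δh = 0.10692 + 0.05202 = 0.15894 m

about 0.16 m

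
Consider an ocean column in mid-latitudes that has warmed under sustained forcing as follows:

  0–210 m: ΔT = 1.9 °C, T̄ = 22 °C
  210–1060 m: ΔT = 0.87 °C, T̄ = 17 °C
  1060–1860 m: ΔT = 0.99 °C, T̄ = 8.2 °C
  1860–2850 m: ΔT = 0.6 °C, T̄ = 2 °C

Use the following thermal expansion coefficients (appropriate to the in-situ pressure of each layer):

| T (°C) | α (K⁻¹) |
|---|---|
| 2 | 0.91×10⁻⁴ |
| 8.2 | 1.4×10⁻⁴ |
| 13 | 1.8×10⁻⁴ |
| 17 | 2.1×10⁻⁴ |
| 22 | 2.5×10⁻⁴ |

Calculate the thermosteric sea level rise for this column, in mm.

Layer 1 at 22 °C → α = 2.5×10⁻⁴ K⁻¹
Layer 2 at 17 °C → α = 2.1×10⁻⁴ K⁻¹
Layer 3 at 8.2 °C → α = 1.4×10⁻⁴ K⁻¹
Layer 4 at 2 °C → α = 0.91×10⁻⁴ K⁻¹
1.9 × 2.5×10⁻⁴ × 210 = 0.09975 m
Layer 2: 850 × 2.1×10⁻⁴ × 0.87 = 0.155295 m
1.4×10⁻⁴ × 800 × 0.99 = 0.11088 m
Layer 4: 0.6 × 0.91×10⁻⁴ × 990 = 0.054054 m
Δh = 0.09975 + 0.155295 + 0.11088 + 0.054054 = 0.419979 m

about 420 mm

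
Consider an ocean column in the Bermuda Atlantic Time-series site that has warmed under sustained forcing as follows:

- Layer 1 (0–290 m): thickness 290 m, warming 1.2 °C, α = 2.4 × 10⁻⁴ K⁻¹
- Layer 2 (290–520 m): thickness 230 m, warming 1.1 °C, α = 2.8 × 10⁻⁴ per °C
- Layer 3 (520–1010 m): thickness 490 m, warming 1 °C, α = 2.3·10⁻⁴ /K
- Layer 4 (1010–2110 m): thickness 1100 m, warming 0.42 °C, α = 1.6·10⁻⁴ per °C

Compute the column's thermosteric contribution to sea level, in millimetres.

290 × 2.4×10⁻⁴ × 1.2 = 0.08352 m
Layer 2: 1.1 × 230 × 2.8×10⁻⁴ = 0.07084 m
Layer 3: 2.3×10⁻⁴ × 1 × 490 = 0.11270 m
Layer 4: 1.6×10⁻⁴ × 1100 × 0.42 = 0.07392 m
Δh = 0.08352 + 0.07084 + 0.11270 + 0.07392 = 0.34098 m ≈ 340 mm

Δh ≈ 340 mm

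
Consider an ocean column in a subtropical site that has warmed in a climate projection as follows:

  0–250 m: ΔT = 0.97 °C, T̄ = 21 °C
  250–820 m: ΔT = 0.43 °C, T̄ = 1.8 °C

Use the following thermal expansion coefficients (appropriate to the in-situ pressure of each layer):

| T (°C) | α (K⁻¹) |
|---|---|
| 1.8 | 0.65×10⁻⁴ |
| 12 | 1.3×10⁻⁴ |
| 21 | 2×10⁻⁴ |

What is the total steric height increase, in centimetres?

Layer 1 at 21 °C → α = 2×10⁻⁴ K⁻¹
Layer 2 at 1.8 °C → α = 0.65×10⁻⁴ K⁻¹
0.97 × 250 × 2×10⁻⁴ = 0.04850 m
0.43 × 570 × 0.65×10⁻⁴ = 0.0159315 m
Δh = 0.04850 + 0.0159315 = 0.0644315 m

Δh ≈ 6.44 cm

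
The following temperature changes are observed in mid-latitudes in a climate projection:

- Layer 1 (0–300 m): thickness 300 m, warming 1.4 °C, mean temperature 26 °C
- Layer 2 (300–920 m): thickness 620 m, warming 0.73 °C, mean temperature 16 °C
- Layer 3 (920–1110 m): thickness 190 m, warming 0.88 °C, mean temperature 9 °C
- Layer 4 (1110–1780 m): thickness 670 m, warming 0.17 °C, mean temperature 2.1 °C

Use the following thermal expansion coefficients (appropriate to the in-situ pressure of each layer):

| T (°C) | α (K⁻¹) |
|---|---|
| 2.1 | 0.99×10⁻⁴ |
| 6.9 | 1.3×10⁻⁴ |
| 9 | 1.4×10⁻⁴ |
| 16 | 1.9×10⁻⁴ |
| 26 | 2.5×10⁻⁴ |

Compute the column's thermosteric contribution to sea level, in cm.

22.6 cm of thermosteric rise

Layer 1 at 26 °C → α = 2.5×10⁻⁴ K⁻¹
Layer 2 at 16 °C → α = 1.9×10⁻⁴ K⁻¹
Layer 3 at 9 °C → α = 1.4×10⁻⁴ K⁻¹
Layer 4 at 2.1 °C → α = 0.99×10⁻⁴ K⁻¹
0–300 m: 300 × 2.5×10⁻⁴ × 1.4 = 0.10500 m
Layer 2: 0.73 × 1.9×10⁻⁴ × 620 = 0.085994 m
920–1110 m: 1.4×10⁻⁴ × 0.88 × 190 = 0.023408 m
1110–1780 m: 0.17 × 0.99×10⁻⁴ × 670 = 0.0112761 m
Δh = 0.10500 + 0.085994 + 0.023408 + 0.0112761 = 0.2256781 m ≈ 22.6 cm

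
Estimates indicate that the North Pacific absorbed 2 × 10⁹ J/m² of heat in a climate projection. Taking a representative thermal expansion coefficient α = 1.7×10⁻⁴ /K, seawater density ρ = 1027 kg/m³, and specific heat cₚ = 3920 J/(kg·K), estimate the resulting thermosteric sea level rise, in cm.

Δh = αQ/(ρcₚ) = 1.7×10⁻⁴ × 2×10⁹ / (1027 × 3920) ≈ 0.084454 m

8.4 cm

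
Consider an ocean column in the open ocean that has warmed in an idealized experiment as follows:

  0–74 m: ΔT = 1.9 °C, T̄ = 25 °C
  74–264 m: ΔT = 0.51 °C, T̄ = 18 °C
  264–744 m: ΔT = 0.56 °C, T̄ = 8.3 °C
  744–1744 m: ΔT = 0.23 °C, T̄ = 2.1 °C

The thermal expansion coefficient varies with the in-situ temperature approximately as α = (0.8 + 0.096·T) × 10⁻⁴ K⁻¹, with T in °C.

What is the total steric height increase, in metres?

0.14 m of thermosteric rise

Layer 1: α = (0.8 + 0.096×25)×10⁻⁴ = 3.2×10⁻⁴ K⁻¹
Layer 2: α = (0.8 + 0.096×18)×10⁻⁴ = 2.528×10⁻⁴ K⁻¹
Layer 3: α = (0.8 + 0.096×8.3)×10⁻⁴ = 1.5968×10⁻⁴ K⁻¹
Layer 4: α = (0.8 + 0.096×2.1)×10⁻⁴ = 1.0016×10⁻⁴ K⁻¹
0–74 m: 74 × 3.2×10⁻⁴ × 1.9 = 0.044992 m
74–264 m: 0.51 × 190 × 2.528×10⁻⁴ = 0.02449632 m
264–744 m: 480 × 0.56 × 1.5968×10⁻⁴ = 0.042921984 m
0.23 × 1.0016×10⁻⁴ × 1000 = 0.0230368 m
Δh = 0.044992 + 0.02449632 + 0.042921984 + 0.0230368 = 0.135447104 m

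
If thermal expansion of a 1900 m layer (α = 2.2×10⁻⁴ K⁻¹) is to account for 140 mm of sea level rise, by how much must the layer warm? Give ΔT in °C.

0.335 °C

ΔT = Δh/(αH) = 0.14 / (2.2×10⁻⁴ × 1900) ≈ 0.3349 °C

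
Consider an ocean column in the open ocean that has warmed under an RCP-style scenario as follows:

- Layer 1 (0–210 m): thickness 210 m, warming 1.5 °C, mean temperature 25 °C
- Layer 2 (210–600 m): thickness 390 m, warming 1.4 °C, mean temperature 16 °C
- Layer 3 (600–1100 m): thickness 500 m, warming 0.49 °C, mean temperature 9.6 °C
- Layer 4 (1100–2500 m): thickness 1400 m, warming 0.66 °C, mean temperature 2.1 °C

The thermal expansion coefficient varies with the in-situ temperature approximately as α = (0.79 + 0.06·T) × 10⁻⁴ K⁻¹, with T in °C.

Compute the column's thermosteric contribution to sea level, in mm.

290 mm of thermosteric rise

Layer 1: α = (0.79 + 0.06×25)×10⁻⁴ = 2.29×10⁻⁴ K⁻¹
Layer 2: α = (0.79 + 0.06×16)×10⁻⁴ = 1.75×10⁻⁴ K⁻¹
Layer 3: α = (0.79 + 0.06×9.6)×10⁻⁴ = 1.366×10⁻⁴ K⁻¹
Layer 4: α = (0.79 + 0.06×2.1)×10⁻⁴ = 0.916×10⁻⁴ K⁻¹
Layer 1: 2.29×10⁻⁴ × 210 × 1.5 = 0.072135 m
210–600 m: 1.4 × 1.75×10⁻⁴ × 390 = 0.09555 m
1.366×10⁻⁴ × 500 × 0.49 = 0.033467 m
Layer 4: 0.916×10⁻⁴ × 1400 × 0.66 = 0.0846384 m
Δh = 0.072135 + 0.09555 + 0.033467 + 0.0846384 = 0.2857904 m ≈ 290 mm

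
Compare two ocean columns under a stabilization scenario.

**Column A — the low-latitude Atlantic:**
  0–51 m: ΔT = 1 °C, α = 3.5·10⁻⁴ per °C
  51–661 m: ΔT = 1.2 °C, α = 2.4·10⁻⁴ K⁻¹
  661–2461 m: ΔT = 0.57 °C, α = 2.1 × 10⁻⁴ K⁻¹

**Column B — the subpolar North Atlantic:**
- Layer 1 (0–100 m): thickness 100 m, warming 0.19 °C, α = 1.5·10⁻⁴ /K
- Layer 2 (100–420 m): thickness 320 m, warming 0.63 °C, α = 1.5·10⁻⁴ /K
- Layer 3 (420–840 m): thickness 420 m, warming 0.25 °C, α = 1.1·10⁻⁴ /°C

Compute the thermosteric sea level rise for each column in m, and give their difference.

A Layer 1: 3.5×10⁻⁴ × 1 × 51 = 0.01785 m
A 51–661 m: 610 × 1.2 × 2.4×10⁻⁴ = 0.17568 m
A Layer 3: 1800 × 2.1×10⁻⁴ × 0.57 = 0.21546 m
A total: 0.40899 m
B 0–100 m: 100 × 1.5×10⁻⁴ × 0.19 = 0.00285 m
B Layer 2: 0.63 × 1.5×10⁻⁴ × 320 = 0.03024 m
B 420–840 m: 1.1×10⁻⁴ × 420 × 0.25 = 0.01155 m
B total: 0.04464 m
Difference: 0.40899 − 0.04464 = 0.36435 m

Δh_A ≈ 0.41 m, Δh_B ≈ 0.045 m; difference ≈ 0.36 m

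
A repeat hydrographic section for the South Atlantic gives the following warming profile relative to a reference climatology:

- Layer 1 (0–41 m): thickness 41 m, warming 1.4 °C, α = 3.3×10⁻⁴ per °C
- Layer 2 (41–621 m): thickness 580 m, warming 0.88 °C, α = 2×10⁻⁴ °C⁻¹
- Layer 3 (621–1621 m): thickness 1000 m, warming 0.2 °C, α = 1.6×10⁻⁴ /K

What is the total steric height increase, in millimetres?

Δh ≈ 153 mm

Layer 1: 3.3×10⁻⁴ × 41 × 1.4 = 0.018942 m
0.88 × 580 × 2×10⁻⁴ = 0.10208 m
Layer 3: 1000 × 1.6×10⁻⁴ × 0.2 = 0.03200 m
Δh = 0.018942 + 0.10208 + 0.03200 = 0.153022 m ≈ 153 mm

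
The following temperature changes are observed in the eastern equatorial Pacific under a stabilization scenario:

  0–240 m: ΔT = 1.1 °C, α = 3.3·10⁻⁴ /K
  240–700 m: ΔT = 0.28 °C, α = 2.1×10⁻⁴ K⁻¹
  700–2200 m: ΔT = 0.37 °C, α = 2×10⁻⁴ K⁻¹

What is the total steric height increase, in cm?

1.1 × 240 × 3.3×10⁻⁴ = 0.08712 m
Layer 2: 2.1×10⁻⁴ × 460 × 0.28 = 0.027048 m
2×10⁻⁴ × 1500 × 0.37 = 0.11100 m
Δh = 0.08712 + 0.027048 + 0.11100 = 0.225168 m

Δh ≈ 23 cm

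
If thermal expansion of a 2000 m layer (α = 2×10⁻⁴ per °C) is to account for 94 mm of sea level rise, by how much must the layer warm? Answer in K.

ΔT = Δh/(αH) = 0.094 / (2×10⁻⁴ × 2000) = 0.2350 K

ΔT ≈ 0.24 K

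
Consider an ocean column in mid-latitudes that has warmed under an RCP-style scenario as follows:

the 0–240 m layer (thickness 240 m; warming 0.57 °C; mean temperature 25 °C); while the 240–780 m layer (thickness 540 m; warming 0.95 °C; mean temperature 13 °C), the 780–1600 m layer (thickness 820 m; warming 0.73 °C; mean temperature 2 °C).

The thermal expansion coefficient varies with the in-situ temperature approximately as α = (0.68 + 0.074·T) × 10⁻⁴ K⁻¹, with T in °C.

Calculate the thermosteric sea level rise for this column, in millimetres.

Layer 1: α = (0.68 + 0.074×25)×10⁻⁴ = 2.53×10⁻⁴ K⁻¹
Layer 2: α = (0.68 + 0.074×13)×10⁻⁴ = 1.642×10⁻⁴ K⁻¹
Layer 3: α = (0.68 + 0.074×2)×10⁻⁴ = 0.828×10⁻⁴ K⁻¹
Layer 1: 0.57 × 2.53×10⁻⁴ × 240 = 0.0346104 m
240–780 m: 1.642×10⁻⁴ × 540 × 0.95 = 0.0842346 m
0.73 × 0.828×10⁻⁴ × 820 = 0.04956408 m
Δh = 0.0346104 + 0.0842346 + 0.04956408 = 0.16840908 m

about 170 mm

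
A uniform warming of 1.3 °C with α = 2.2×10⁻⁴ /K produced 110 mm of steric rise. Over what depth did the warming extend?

385 m

H = Δh/(αΔT) = 0.11 / (2.2×10⁻⁴ × 1.3) ≈ 384.6 m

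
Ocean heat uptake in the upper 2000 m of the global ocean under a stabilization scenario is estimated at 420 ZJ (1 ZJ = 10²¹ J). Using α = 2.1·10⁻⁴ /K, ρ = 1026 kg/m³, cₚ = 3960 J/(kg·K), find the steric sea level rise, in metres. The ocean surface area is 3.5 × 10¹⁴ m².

Per unit area: Q = 420×10²¹ / (3.5×10¹⁴) = 1.2×10⁹ J/m²
Δh = αQ/(ρcₚ) = 2.1×10⁻⁴ × 1.2×10⁹ / (1026 × 3960) ≈ 0.062024 m

Δh = 0.0620 m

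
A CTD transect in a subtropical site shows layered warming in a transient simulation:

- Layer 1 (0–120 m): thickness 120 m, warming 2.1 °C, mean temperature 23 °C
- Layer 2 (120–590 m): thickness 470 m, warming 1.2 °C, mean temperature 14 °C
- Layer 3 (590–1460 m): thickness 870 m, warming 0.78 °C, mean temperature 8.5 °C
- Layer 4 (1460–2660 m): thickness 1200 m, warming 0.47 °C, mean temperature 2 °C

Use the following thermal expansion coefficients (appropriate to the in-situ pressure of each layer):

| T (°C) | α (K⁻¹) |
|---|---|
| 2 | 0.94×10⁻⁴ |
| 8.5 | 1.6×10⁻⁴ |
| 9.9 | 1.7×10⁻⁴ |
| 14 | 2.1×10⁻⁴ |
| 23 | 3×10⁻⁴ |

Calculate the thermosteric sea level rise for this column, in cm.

Layer 1 at 23 °C → α = 3×10⁻⁴ K⁻¹
Layer 2 at 14 °C → α = 2.1×10⁻⁴ K⁻¹
Layer 3 at 8.5 °C → α = 1.6×10⁻⁴ K⁻¹
Layer 4 at 2 °C → α = 0.94×10⁻⁴ K⁻¹
3×10⁻⁴ × 2.1 × 120 = 0.07560 m
2.1×10⁻⁴ × 1.2 × 470 = 0.11844 m
870 × 0.78 × 1.6×10⁻⁴ = 0.108576 m
0.47 × 0.94×10⁻⁴ × 1200 = 0.053016 m
Δh = 0.07560 + 0.11844 + 0.108576 + 0.053016 = 0.355632 m

Δh ≈ 35.6 cm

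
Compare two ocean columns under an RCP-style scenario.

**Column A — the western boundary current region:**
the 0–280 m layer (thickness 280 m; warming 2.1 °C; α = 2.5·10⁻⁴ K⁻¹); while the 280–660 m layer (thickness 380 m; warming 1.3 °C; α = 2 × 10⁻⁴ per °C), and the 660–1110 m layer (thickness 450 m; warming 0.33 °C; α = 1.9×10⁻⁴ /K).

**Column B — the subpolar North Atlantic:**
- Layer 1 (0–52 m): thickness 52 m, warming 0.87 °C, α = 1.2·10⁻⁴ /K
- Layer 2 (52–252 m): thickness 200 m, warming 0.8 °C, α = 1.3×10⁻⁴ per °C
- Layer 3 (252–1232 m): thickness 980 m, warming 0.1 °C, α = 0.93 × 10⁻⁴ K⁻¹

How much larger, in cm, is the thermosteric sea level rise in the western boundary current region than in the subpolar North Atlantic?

A 2.5×10⁻⁴ × 2.1 × 280 = 0.14700 m
A Layer 2: 380 × 1.3 × 2×10⁻⁴ = 0.09880 m
A Layer 3: 0.33 × 1.9×10⁻⁴ × 450 = 0.028215 m
A total: 0.274015 m
B Layer 1: 0.87 × 1.2×10⁻⁴ × 52 = 0.0054288 m
B Layer 2: 200 × 0.8 × 1.3×10⁻⁴ = 0.02080 m
B 0.1 × 0.93×10⁻⁴ × 980 = 0.009114 m
B total: 0.0353428 m
Difference: 0.274015 − 0.0353428 = 0.2386722 m

23.9 cm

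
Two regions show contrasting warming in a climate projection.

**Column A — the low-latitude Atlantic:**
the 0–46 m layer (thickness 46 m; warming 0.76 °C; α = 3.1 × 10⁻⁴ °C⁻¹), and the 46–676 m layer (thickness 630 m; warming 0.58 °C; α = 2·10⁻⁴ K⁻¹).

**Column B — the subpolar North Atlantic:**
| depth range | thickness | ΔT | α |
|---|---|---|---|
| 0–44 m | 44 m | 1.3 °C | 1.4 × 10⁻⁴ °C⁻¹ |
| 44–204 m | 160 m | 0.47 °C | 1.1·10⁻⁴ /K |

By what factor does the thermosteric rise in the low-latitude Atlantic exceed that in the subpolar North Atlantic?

a factor of 5.2

A 0.76 × 46 × 3.1×10⁻⁴ = 0.0108376 m
A 46–676 m: 0.58 × 2×10⁻⁴ × 630 = 0.07308 m
A total: 0.0839176 m
B 0–44 m: 1.3 × 44 × 1.4×10⁻⁴ = 0.008008 m
B 44–204 m: 160 × 0.47 × 1.1×10⁻⁴ = 0.008272 m
B total: 0.01628 m
Ratio: 0.0839176 / 0.01628 ≈ 5.155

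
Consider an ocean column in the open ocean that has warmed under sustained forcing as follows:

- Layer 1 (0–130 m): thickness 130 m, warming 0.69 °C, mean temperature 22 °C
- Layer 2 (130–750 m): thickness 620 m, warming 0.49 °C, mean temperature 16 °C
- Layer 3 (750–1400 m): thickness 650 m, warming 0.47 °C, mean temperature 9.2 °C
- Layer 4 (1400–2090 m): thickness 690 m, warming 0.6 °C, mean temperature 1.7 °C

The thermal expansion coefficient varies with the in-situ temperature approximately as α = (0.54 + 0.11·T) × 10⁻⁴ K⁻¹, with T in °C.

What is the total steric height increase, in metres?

0.17 m

Layer 1: α = (0.54 + 0.11×22)×10⁻⁴ = 2.96×10⁻⁴ K⁻¹
Layer 2: α = (0.54 + 0.11×16)×10⁻⁴ = 2.3×10⁻⁴ K⁻¹
Layer 3: α = (0.54 + 0.11×9.2)×10⁻⁴ = 1.552×10⁻⁴ K⁻¹
Layer 4: α = (0.54 + 0.11×1.7)×10⁻⁴ = 0.727×10⁻⁴ K⁻¹
Layer 1: 2.96×10⁻⁴ × 0.69 × 130 = 0.0265512 m
Layer 2: 2.3×10⁻⁴ × 620 × 0.49 = 0.069874 m
Layer 3: 0.47 × 1.552×10⁻⁴ × 650 = 0.0474136 m
0.727×10⁻⁴ × 0.6 × 690 = 0.0300978 m
Δh = 0.0265512 + 0.069874 + 0.0474136 + 0.0300978 = 0.1739366 m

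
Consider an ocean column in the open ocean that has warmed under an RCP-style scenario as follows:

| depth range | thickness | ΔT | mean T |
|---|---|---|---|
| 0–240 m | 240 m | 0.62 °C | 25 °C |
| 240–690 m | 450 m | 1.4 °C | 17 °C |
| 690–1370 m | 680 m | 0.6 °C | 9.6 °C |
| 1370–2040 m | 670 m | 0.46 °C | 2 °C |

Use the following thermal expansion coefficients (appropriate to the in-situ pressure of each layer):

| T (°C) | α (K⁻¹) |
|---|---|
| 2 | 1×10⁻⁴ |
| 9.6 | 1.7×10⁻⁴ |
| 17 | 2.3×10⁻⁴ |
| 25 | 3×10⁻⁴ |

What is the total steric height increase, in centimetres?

Layer 1 at 25 °C → α = 3×10⁻⁴ K⁻¹
Layer 2 at 17 °C → α = 2.3×10⁻⁴ K⁻¹
Layer 3 at 9.6 °C → α = 1.7×10⁻⁴ K⁻¹
Layer 4 at 2 °C → α = 1×10⁻⁴ K⁻¹
3×10⁻⁴ × 240 × 0.62 = 0.04464 m
240–690 m: 450 × 2.3×10⁻⁴ × 1.4 = 0.14490 m
Layer 3: 680 × 1.7×10⁻⁴ × 0.6 = 0.06936 m
Layer 4: 1×10⁻⁴ × 0.46 × 670 = 0.03082 m
Δh = 0.04464 + 0.14490 + 0.06936 + 0.03082 = 0.28972 m

Δh ≈ 29 cm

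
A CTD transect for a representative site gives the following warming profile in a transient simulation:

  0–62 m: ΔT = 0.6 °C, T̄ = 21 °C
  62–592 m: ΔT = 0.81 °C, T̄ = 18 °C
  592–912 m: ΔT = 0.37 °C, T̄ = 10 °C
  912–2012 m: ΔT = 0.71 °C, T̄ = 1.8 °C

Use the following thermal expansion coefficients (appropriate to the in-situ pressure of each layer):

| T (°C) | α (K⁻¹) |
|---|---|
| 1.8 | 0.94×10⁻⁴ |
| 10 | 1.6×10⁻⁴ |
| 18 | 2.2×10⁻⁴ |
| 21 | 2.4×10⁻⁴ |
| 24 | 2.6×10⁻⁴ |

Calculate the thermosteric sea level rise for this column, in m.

Layer 1 at 21 °C → α = 2.4×10⁻⁴ K⁻¹
Layer 2 at 18 °C → α = 2.2×10⁻⁴ K⁻¹
Layer 3 at 10 °C → α = 1.6×10⁻⁴ K⁻¹
Layer 4 at 1.8 °C → α = 0.94×10⁻⁴ K⁻¹
0–62 m: 2.4×10⁻⁴ × 0.6 × 62 = 0.008928 m
62–592 m: 0.81 × 530 × 2.2×10⁻⁴ = 0.094446 m
592–912 m: 1.6×10⁻⁴ × 320 × 0.37 = 0.018944 m
912–2012 m: 1100 × 0.94×10⁻⁴ × 0.71 = 0.073414 m
Δh = 0.008928 + 0.094446 + 0.018944 + 0.073414 = 0.195732 m

Δh = 0.196 m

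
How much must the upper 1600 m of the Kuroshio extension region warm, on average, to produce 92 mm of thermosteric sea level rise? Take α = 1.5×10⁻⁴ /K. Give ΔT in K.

about 0.38 K

ΔT = Δh/(αH) = 0.092 / (1.5×10⁻⁴ × 1600) ≈ 0.3833 K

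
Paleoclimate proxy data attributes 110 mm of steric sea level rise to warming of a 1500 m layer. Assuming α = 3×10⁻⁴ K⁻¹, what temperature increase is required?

ΔT = Δh/(αH) = 0.11 / (3×10⁻⁴ × 1500) ≈ 0.2444 °C

about 0.244 °C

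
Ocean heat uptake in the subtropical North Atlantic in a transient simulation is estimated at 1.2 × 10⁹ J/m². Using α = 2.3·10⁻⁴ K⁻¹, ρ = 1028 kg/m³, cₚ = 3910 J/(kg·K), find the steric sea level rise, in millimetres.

Δh = αQ/(ρcₚ) = 2.3×10⁻⁴ × 1.2×10⁹ / (1028 × 3910) ≈ 0.068666 m

Δh ≈ 69 mm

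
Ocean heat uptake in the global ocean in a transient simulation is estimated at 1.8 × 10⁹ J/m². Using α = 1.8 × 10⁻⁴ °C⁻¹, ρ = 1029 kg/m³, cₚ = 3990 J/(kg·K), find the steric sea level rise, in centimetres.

7.9 cm

Δh = αQ/(ρcₚ) = 1.8×10⁻⁴ × 1.8×10⁹ / (1029 × 3990) ≈ 0.078914 m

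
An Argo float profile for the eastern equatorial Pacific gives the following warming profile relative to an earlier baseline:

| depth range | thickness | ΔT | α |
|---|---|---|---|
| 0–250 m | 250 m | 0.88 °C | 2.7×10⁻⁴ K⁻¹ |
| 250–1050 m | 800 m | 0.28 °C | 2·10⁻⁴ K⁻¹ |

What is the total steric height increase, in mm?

0–250 m: 2.7×10⁻⁴ × 0.88 × 250 = 0.05940 m
Layer 2: 2×10⁻⁴ × 0.28 × 800 = 0.04480 m
Δh = 0.05940 + 0.04480 = 0.10420 m ≈ 104 mm

Δh ≈ 104 mm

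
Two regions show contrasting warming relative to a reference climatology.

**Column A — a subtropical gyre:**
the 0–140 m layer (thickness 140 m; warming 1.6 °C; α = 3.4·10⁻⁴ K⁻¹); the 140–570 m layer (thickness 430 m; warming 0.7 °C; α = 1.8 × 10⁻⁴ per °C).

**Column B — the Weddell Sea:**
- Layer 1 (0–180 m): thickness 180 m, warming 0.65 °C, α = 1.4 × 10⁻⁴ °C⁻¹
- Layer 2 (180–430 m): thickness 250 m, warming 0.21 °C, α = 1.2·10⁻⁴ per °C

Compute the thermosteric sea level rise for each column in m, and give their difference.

Δh_A ≈ 0.13 m, Δh_B ≈ 0.023 m; difference ≈ 0.11 m

A 1.6 × 3.4×10⁻⁴ × 140 = 0.07616 m
A Layer 2: 430 × 1.8×10⁻⁴ × 0.7 = 0.05418 m
A total: 0.13034 m
B Layer 1: 180 × 1.4×10⁻⁴ × 0.65 = 0.01638 m
B Layer 2: 0.21 × 1.2×10⁻⁴ × 250 = 0.00630 m
B total: 0.02268 m
Difference: 0.13034 − 0.02268 = 0.10766 m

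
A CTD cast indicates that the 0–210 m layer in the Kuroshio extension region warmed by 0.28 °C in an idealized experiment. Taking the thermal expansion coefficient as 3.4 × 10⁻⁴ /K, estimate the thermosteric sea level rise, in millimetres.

20 mm

Δh = αΔT·H = 3.4×10⁻⁴ × 0.28 × 210 = 0.019992 m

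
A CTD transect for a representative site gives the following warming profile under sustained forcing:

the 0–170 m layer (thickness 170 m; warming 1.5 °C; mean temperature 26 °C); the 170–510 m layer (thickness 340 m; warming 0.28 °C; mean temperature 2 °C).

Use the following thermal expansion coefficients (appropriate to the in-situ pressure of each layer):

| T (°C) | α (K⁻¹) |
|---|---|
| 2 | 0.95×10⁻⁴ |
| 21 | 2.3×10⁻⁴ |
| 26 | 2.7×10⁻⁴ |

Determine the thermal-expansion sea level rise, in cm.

Layer 1 at 26 °C → α = 2.7×10⁻⁴ K⁻¹
Layer 2 at 2 °C → α = 0.95×10⁻⁴ K⁻¹
0–170 m: 170 × 2.7×10⁻⁴ × 1.5 = 0.06885 m
170–510 m: 340 × 0.28 × 0.95×10⁻⁴ = 0.009044 m
Δh = 0.06885 + 0.009044 = 0.077894 m

Δh = 7.8 cm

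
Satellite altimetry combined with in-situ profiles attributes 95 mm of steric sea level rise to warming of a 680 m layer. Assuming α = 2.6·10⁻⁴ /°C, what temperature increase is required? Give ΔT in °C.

ΔT = Δh/(αH) = 0.095 / (2.6×10⁻⁴ × 680) ≈ 0.5373 °C

0.537 °C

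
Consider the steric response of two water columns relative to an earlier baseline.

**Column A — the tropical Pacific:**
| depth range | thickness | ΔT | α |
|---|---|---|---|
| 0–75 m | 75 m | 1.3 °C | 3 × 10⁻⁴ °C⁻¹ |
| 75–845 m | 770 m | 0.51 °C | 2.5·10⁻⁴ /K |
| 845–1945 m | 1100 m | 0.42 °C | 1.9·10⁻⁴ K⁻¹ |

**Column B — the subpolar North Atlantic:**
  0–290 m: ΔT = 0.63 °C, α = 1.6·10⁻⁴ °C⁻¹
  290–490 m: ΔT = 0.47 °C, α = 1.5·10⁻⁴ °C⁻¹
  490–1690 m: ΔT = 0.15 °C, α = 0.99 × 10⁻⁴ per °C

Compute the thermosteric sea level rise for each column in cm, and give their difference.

A: 22 cm; B: 6.1 cm; difference 15 cm

A 3×10⁻⁴ × 75 × 1.3 = 0.02925 m
A 75–845 m: 2.5×10⁻⁴ × 770 × 0.51 = 0.098175 m
A 0.42 × 1100 × 1.9×10⁻⁴ = 0.08778 m
A total: 0.215205 m
B Layer 1: 1.6×10⁻⁴ × 0.63 × 290 = 0.029232 m
B 290–490 m: 0.47 × 200 × 1.5×10⁻⁴ = 0.01410 m
B Layer 3: 0.99×10⁻⁴ × 1200 × 0.15 = 0.01782 m
B total: 0.061152 m
Difference: 0.215205 − 0.061152 = 0.154053 m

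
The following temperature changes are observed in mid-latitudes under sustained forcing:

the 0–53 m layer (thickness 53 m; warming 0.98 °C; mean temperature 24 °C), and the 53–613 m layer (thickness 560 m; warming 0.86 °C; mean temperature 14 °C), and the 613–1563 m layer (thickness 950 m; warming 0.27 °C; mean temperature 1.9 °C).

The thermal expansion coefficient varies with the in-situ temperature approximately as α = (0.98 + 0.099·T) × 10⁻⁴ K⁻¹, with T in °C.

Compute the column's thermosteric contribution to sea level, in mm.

161 mm

Layer 1: α = (0.98 + 0.099×24)×10⁻⁴ = 3.356×10⁻⁴ K⁻¹
Layer 2: α = (0.98 + 0.099×14)×10⁻⁴ = 2.366×10⁻⁴ K⁻¹
Layer 3: α = (0.98 + 0.099×1.9)×10⁻⁴ = 1.1681×10⁻⁴ K⁻¹
0.98 × 53 × 3.356×10⁻⁴ = 0.017431064 m
2.366×10⁻⁴ × 0.86 × 560 = 0.11394656 m
613–1563 m: 0.27 × 950 × 1.1681×10⁻⁴ = 0.029961765 m
Δh = 0.017431064 + 0.11394656 + 0.029961765 = 0.161339389 m ≈ 161 mm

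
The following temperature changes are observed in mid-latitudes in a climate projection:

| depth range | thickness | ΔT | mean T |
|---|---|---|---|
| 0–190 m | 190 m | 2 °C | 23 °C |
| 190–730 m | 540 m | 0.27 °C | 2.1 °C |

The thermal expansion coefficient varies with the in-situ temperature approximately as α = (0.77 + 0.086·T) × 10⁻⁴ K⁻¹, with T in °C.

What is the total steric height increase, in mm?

Layer 1: α = (0.77 + 0.086×23)×10⁻⁴ = 2.748×10⁻⁴ K⁻¹
Layer 2: α = (0.77 + 0.086×2.1)×10⁻⁴ = 0.9506×10⁻⁴ K⁻¹
0–190 m: 2 × 190 × 2.748×10⁻⁴ = 0.104424 m
Layer 2: 0.9506×10⁻⁴ × 0.27 × 540 = 0.013859748 m
Δh = 0.104424 + 0.013859748 = 0.118283748 m ≈ 118 mm

about 118 mm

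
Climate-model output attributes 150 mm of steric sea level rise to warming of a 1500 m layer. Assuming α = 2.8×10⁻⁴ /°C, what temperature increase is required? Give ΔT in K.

ΔT = Δh/(αH) = 0.15 / (2.8×10⁻⁴ × 1500) ≈ 0.3571 K

ΔT ≈ 0.357 K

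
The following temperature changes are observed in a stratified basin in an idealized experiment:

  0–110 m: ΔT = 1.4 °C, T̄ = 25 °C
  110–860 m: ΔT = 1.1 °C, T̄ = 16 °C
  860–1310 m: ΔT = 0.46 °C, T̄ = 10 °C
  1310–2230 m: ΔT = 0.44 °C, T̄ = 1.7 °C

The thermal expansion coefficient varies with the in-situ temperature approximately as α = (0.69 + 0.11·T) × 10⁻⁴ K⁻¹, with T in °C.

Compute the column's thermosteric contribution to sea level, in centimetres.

Layer 1: α = (0.69 + 0.11×25)×10⁻⁴ = 3.44×10⁻⁴ K⁻¹
Layer 2: α = (0.69 + 0.11×16)×10⁻⁴ = 2.45×10⁻⁴ K⁻¹
Layer 3: α = (0.69 + 0.11×10)×10⁻⁴ = 1.79×10⁻⁴ K⁻¹
Layer 4: α = (0.69 + 0.11×1.7)×10⁻⁴ = 0.877×10⁻⁴ K⁻¹
110 × 1.4 × 3.44×10⁻⁴ = 0.052976 m
110–860 m: 750 × 1.1 × 2.45×10⁻⁴ = 0.202125 m
0.46 × 450 × 1.79×10⁻⁴ = 0.037053 m
1310–2230 m: 0.44 × 0.877×10⁻⁴ × 920 = 0.03550096 m
Δh = 0.052976 + 0.202125 + 0.037053 + 0.03550096 = 0.32765496 m

32.8 cm of thermosteric rise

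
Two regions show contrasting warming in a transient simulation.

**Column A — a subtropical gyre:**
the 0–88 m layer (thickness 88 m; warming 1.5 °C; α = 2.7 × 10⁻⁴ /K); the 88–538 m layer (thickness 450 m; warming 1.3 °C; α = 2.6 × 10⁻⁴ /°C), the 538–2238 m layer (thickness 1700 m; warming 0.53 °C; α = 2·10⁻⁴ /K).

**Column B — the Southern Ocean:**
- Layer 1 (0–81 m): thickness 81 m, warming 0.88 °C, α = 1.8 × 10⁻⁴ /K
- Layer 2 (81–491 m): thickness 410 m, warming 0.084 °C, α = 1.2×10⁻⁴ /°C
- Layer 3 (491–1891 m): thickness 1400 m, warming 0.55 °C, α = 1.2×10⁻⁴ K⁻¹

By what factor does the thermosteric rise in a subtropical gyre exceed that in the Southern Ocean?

≈ 3.4×

A 1.5 × 2.7×10⁻⁴ × 88 = 0.03564 m
A 450 × 1.3 × 2.6×10⁻⁴ = 0.15210 m
A 0.53 × 2×10⁻⁴ × 1700 = 0.18020 m
A total: 0.36794 m
B 0.88 × 81 × 1.8×10⁻⁴ = 0.0128304 m
B 0.084 × 1.2×10⁻⁴ × 410 = 0.0041328 m
B Layer 3: 1.2×10⁻⁴ × 0.55 × 1400 = 0.09240 m
B total: 0.1093632 m
Ratio: 0.36794 / 0.1093632 ≈ 3.364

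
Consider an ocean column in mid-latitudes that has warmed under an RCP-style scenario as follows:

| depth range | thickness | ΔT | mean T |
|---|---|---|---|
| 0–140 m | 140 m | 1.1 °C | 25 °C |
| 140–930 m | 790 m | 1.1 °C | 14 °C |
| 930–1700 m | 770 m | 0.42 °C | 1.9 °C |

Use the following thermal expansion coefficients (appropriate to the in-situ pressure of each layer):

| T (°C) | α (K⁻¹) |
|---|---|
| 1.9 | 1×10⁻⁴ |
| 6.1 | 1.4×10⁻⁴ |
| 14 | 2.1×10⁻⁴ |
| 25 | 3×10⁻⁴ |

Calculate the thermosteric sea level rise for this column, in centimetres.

Δh ≈ 26.1 cm

Layer 1 at 25 °C → α = 3×10⁻⁴ K⁻¹
Layer 2 at 14 °C → α = 2.1×10⁻⁴ K⁻¹
Layer 3 at 1.9 °C → α = 1×10⁻⁴ K⁻¹
140 × 3×10⁻⁴ × 1.1 = 0.04620 m
2.1×10⁻⁴ × 1.1 × 790 = 0.18249 m
930–1700 m: 0.42 × 1×10⁻⁴ × 770 = 0.03234 m
Δh = 0.04620 + 0.18249 + 0.03234 = 0.26103 m ≈ 26.1 cm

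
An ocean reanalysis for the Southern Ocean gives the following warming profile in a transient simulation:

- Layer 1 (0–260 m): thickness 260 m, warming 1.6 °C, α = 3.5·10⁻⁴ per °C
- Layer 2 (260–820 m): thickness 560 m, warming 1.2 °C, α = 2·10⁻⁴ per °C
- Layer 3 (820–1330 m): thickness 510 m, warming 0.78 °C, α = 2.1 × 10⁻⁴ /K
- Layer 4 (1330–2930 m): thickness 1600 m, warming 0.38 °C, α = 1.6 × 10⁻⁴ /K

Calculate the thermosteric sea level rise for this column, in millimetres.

Layer 1: 1.6 × 260 × 3.5×10⁻⁴ = 0.14560 m
Layer 2: 1.2 × 2×10⁻⁴ × 560 = 0.13440 m
0.78 × 2.1×10⁻⁴ × 510 = 0.083538 m
1600 × 0.38 × 1.6×10⁻⁴ = 0.09728 m
Δh = 0.14560 + 0.13440 + 0.083538 + 0.09728 = 0.460818 m

460 mm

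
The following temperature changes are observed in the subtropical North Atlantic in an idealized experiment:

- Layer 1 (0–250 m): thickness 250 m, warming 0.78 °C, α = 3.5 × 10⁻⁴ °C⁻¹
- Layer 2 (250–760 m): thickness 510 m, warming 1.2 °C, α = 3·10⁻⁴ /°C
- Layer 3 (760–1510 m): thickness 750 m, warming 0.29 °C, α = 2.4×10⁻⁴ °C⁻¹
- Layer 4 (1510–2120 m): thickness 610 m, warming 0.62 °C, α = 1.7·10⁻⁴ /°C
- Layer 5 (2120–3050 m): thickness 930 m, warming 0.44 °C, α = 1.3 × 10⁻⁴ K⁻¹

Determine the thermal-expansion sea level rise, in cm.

42.2 cm

0–250 m: 250 × 3.5×10⁻⁴ × 0.78 = 0.06825 m
1.2 × 510 × 3×10⁻⁴ = 0.18360 m
Layer 3: 0.29 × 2.4×10⁻⁴ × 750 = 0.05220 m
0.62 × 1.7×10⁻⁴ × 610 = 0.064294 m
Layer 5: 930 × 0.44 × 1.3×10⁻⁴ = 0.053196 m
Δh = 0.06825 + 0.18360 + 0.05220 + 0.064294 + 0.053196 = 0.42154 m ≈ 42.2 cm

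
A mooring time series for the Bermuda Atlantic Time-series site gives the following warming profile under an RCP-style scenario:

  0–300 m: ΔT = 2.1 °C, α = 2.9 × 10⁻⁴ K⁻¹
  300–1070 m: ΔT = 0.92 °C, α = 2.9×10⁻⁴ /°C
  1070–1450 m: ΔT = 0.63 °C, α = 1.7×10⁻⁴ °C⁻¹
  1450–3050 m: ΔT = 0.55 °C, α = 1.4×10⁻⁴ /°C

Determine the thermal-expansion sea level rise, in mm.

Δh ≈ 550 mm

2.9×10⁻⁴ × 300 × 2.1 = 0.18270 m
Layer 2: 2.9×10⁻⁴ × 0.92 × 770 = 0.205436 m
1070–1450 m: 0.63 × 1.7×10⁻⁴ × 380 = 0.040698 m
1450–3050 m: 0.55 × 1.4×10⁻⁴ × 1600 = 0.12320 m
Δh = 0.18270 + 0.205436 + 0.040698 + 0.12320 = 0.552034 m ≈ 550 mm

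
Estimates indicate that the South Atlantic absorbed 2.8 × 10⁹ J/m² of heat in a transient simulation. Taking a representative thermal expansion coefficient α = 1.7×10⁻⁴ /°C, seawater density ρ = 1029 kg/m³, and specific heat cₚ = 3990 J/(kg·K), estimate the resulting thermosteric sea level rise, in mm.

Δh = 116 mm

Δh = αQ/(ρcₚ) = 1.7×10⁻⁴ × 2.8×10⁹ / (1029 × 3990) ≈ 0.11594 m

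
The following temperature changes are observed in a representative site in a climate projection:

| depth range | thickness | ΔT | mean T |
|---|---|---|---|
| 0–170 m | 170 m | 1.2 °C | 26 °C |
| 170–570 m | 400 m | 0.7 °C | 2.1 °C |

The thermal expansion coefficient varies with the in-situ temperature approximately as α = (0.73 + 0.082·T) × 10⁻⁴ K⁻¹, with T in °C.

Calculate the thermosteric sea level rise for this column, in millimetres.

83.6 mm of thermosteric rise

Layer 1: α = (0.73 + 0.082×26)×10⁻⁴ = 2.862×10⁻⁴ K⁻¹
Layer 2: α = (0.73 + 0.082×2.1)×10⁻⁴ = 0.9022×10⁻⁴ K⁻¹
Layer 1: 170 × 2.862×10⁻⁴ × 1.2 = 0.0583848 m
400 × 0.9022×10⁻⁴ × 0.7 = 0.0252616 m
Δh = 0.0583848 + 0.0252616 = 0.0836464 m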